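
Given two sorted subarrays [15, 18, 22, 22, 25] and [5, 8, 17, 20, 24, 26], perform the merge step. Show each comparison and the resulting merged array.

Merging process:

Compare 15 vs 5: take 5 from right. Merged: [5]
Compare 15 vs 8: take 8 from right. Merged: [5, 8]
Compare 15 vs 17: take 15 from left. Merged: [5, 8, 15]
Compare 18 vs 17: take 17 from right. Merged: [5, 8, 15, 17]
Compare 18 vs 20: take 18 from left. Merged: [5, 8, 15, 17, 18]
Compare 22 vs 20: take 20 from right. Merged: [5, 8, 15, 17, 18, 20]
Compare 22 vs 24: take 22 from left. Merged: [5, 8, 15, 17, 18, 20, 22]
Compare 22 vs 24: take 22 from left. Merged: [5, 8, 15, 17, 18, 20, 22, 22]
Compare 25 vs 24: take 24 from right. Merged: [5, 8, 15, 17, 18, 20, 22, 22, 24]
Compare 25 vs 26: take 25 from left. Merged: [5, 8, 15, 17, 18, 20, 22, 22, 24, 25]
Append remaining from right: [26]. Merged: [5, 8, 15, 17, 18, 20, 22, 22, 24, 25, 26]

Final merged array: [5, 8, 15, 17, 18, 20, 22, 22, 24, 25, 26]
Total comparisons: 10

The merged array is [5, 8, 15, 17, 18, 20, 22, 22, 24, 25, 26], requiring 10 comparisons. The merge step runs in O(n) time where n is the total number of elements.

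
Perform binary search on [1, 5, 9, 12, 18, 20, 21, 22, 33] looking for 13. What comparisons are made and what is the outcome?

Binary search for 13 in [1, 5, 9, 12, 18, 20, 21, 22, 33]:

lo=0, hi=8, mid=4, arr[mid]=18 -> 18 > 13, search left half
lo=0, hi=3, mid=1, arr[mid]=5 -> 5 < 13, search right half
lo=2, hi=3, mid=2, arr[mid]=9 -> 9 < 13, search right half
lo=3, hi=3, mid=3, arr[mid]=12 -> 12 < 13, search right half
lo=4 > hi=3, target 13 not found

Binary search determines that 13 is not in the array after 4 comparisons. The search space was exhausted without finding the target.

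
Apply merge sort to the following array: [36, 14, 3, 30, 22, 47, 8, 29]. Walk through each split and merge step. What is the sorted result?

Merge sort trace:

Split: [36, 14, 3, 30, 22, 47, 8, 29] -> [36, 14, 3, 30] and [22, 47, 8, 29]
  Split: [36, 14, 3, 30] -> [36, 14] and [3, 30]
    Split: [36, 14] -> [36] and [14]
    Merge: [36] + [14] -> [14, 36]
    Split: [3, 30] -> [3] and [30]
    Merge: [3] + [30] -> [3, 30]
  Merge: [14, 36] + [3, 30] -> [3, 14, 30, 36]
  Split: [22, 47, 8, 29] -> [22, 47] and [8, 29]
    Split: [22, 47] -> [22] and [47]
    Merge: [22] + [47] -> [22, 47]
    Split: [8, 29] -> [8] and [29]
    Merge: [8] + [29] -> [8, 29]
  Merge: [22, 47] + [8, 29] -> [8, 22, 29, 47]
Merge: [3, 14, 30, 36] + [8, 22, 29, 47] -> [3, 8, 14, 22, 29, 30, 36, 47]

Final sorted array: [3, 8, 14, 22, 29, 30, 36, 47]

The merge sort proceeds by recursively splitting the array and merging sorted halves.
After all merges, the sorted array is [3, 8, 14, 22, 29, 30, 36, 47].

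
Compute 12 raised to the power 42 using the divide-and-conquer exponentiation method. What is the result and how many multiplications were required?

Computing 12^42 by squaring (build up from 12^1; each line after the first costs one multiplication):

12^1 = 12
12^2 = (12^1)^2 = 12^2 = 144
12^4 = (12^2)^2 = 144^2 = 20736
12^5 = 12 * 12^4 = 12 * 20736 = 248832
12^10 = (12^5)^2 = 248832^2 = 61917364224
12^20 = (12^10)^2 = 61917364224^2 = 3833759992447475122176
12^21 = 12 * 12^20 = 12 * 3833759992447475122176 = 46005119909369701466112
12^42 = (12^21)^2 = 46005119909369701466112^2 = 2116471057875484488839167999221661362284396544

Result: 2116471057875484488839167999221661362284396544
Multiplications needed: 7 (7 lines after 12^1)

12^42 = 2116471057875484488839167999221661362284396544. Using exponentiation by squaring, this requires 7 multiplications. The key idea: if the exponent is even, square the half-power; if odd, multiply by the base once.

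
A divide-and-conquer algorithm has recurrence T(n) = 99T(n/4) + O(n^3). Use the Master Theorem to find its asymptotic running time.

Master Theorem for T(n) = 99T(n/4) + O(n^3):

a = 99, b = 4, c = 3
log_b(a) = log_4(99) = 3.3147

Case 1: c = 3 < log_4(99) = 3.3147
T(n) = O(n^(log_4 99))

For T(n) = 99T(n/4) + O(n^3): log_4(99) = 3.3147. This is Case 1 of the Master Theorem (c < log_b(a), work dominated by leaves), giving O(n^(log_4 99)).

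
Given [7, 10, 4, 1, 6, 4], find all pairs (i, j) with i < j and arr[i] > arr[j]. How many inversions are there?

Finding inversions in [7, 10, 4, 1, 6, 4]:

(0, 2): arr[0]=7 > arr[2]=4
(0, 3): arr[0]=7 > arr[3]=1
(0, 4): arr[0]=7 > arr[4]=6
(0, 5): arr[0]=7 > arr[5]=4
(1, 2): arr[1]=10 > arr[2]=4
(1, 3): arr[1]=10 > arr[3]=1
(1, 4): arr[1]=10 > arr[4]=6
(1, 5): arr[1]=10 > arr[5]=4
(2, 3): arr[2]=4 > arr[3]=1
(4, 5): arr[4]=6 > arr[5]=4

Total inversions: 10

The array has 10 inversion(s): (0,2), (0,3), (0,4), (0,5), (1,2), (1,3), (1,4), (1,5), (2,3), (4,5). Each pair (i,j) satisfies i < j and arr[i] > arr[j].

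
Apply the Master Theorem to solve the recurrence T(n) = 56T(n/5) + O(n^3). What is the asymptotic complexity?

Master Theorem for T(n) = 56T(n/5) + O(n^3):

a = 56, b = 5, c = 3
log_b(a) = log_5(56) = 2.5011

Case 3: c = 3 > log_5(56) = 2.5011
T(n) = O(n^3) = O(n^3)

For T(n) = 56T(n/5) + O(n^3): log_5(56) = 2.5011. This is Case 3 of the Master Theorem (c > log_b(a), work dominated by root), giving O(n^3).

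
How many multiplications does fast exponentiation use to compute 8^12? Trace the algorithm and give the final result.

Computing 8^12 by squaring (build up from 8^1; each line after the first costs one multiplication):

8^1 = 8
8^2 = (8^1)^2 = 8^2 = 64
8^3 = 8 * 8^2 = 8 * 64 = 512
8^6 = (8^3)^2 = 512^2 = 262144
8^12 = (8^6)^2 = 262144^2 = 68719476736

Result: 68719476736
Multiplications needed: 4 (4 lines after 8^1)

8^12 = 68719476736. Using exponentiation by squaring, this requires 4 multiplications. The key idea: if the exponent is even, square the half-power; if odd, multiply by the base once.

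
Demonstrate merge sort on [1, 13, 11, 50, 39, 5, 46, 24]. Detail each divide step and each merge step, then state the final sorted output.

Merge sort trace:

Split: [1, 13, 11, 50, 39, 5, 46, 24] -> [1, 13, 11, 50] and [39, 5, 46, 24]
  Split: [1, 13, 11, 50] -> [1, 13] and [11, 50]
    Split: [1, 13] -> [1] and [13]
    Merge: [1] + [13] -> [1, 13]
    Split: [11, 50] -> [11] and [50]
    Merge: [11] + [50] -> [11, 50]
  Merge: [1, 13] + [11, 50] -> [1, 11, 13, 50]
  Split: [39, 5, 46, 24] -> [39, 5] and [46, 24]
    Split: [39, 5] -> [39] and [5]
    Merge: [39] + [5] -> [5, 39]
    Split: [46, 24] -> [46] and [24]
    Merge: [46] + [24] -> [24, 46]
  Merge: [5, 39] + [24, 46] -> [5, 24, 39, 46]
Merge: [1, 11, 13, 50] + [5, 24, 39, 46] -> [1, 5, 11, 13, 24, 39, 46, 50]

Final sorted array: [1, 5, 11, 13, 24, 39, 46, 50]

The merge sort proceeds by recursively splitting the array and merging sorted halves.
After all merges, the sorted array is [1, 5, 11, 13, 24, 39, 46, 50].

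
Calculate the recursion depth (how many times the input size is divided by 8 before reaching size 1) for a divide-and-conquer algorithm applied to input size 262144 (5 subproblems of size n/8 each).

For divide and conquer with division factor 8:

Problem sizes at each level:
Level 0: 262144
Level 1: 32768
Level 2: 4096
Level 3: 512
Level 4: 64
Level 5: 8
Level 6: 1

The root is level 0 and the size-1 base case is level 6 (the tree spans levels 0 through 6, i.e. 7 levels counting the root), so the depth is the number of divisions: log_8(262144) = 6

The recursion tree depth is log_8(262144) = 6. At each level, the problem size is divided by 8, so it takes 6 divisions to reduce to a base case of size 1. The algorithm makes 5 recursive calls at each level.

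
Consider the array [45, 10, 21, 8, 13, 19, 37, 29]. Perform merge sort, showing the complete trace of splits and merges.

Merge sort trace:

Split: [45, 10, 21, 8, 13, 19, 37, 29] -> [45, 10, 21, 8] and [13, 19, 37, 29]
  Split: [45, 10, 21, 8] -> [45, 10] and [21, 8]
    Split: [45, 10] -> [45] and [10]
    Merge: [45] + [10] -> [10, 45]
    Split: [21, 8] -> [21] and [8]
    Merge: [21] + [8] -> [8, 21]
  Merge: [10, 45] + [8, 21] -> [8, 10, 21, 45]
  Split: [13, 19, 37, 29] -> [13, 19] and [37, 29]
    Split: [13, 19] -> [13] and [19]
    Merge: [13] + [19] -> [13, 19]
    Split: [37, 29] -> [37] and [29]
    Merge: [37] + [29] -> [29, 37]
  Merge: [13, 19] + [29, 37] -> [13, 19, 29, 37]
Merge: [8, 10, 21, 45] + [13, 19, 29, 37] -> [8, 10, 13, 19, 21, 29, 37, 45]

Final sorted array: [8, 10, 13, 19, 21, 29, 37, 45]

The merge sort proceeds by recursively splitting the array and merging sorted halves.
After all merges, the sorted array is [8, 10, 13, 19, 21, 29, 37, 45].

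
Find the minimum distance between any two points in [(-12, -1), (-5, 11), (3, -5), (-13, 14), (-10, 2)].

Computing all pairwise distances among 5 points:

d((-12, -1), (-5, 11)) = 13.8924
d((-12, -1), (3, -5)) = 15.5242
d((-12, -1), (-13, 14)) = 15.0333
d((-12, -1), (-10, 2)) = 3.6056 <-- minimum
d((-5, 11), (3, -5)) = 17.8885
d((-5, 11), (-13, 14)) = 8.544
d((-5, 11), (-10, 2)) = 10.2956
d((3, -5), (-13, 14)) = 24.8395
d((3, -5), (-10, 2)) = 14.7648
d((-13, 14), (-10, 2)) = 12.3693

Closest pair: (-12, -1) and (-10, 2) with distance 3.6056

The closest pair is (-12, -1) and (-10, 2) with Euclidean distance 3.6056. For 5 points, brute-force pairwise comparison is shown above. For large n, the divide-and-conquer algorithm (sort by x, recurse on halves, check the dividing strip) achieves O(n log n).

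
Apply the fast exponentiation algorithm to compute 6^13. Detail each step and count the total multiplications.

Computing 6^13 by squaring (build up from 6^1; each line after the first costs one multiplication):

6^1 = 6
6^2 = (6^1)^2 = 6^2 = 36
6^3 = 6 * 6^2 = 6 * 36 = 216
6^6 = (6^3)^2 = 216^2 = 46656
6^12 = (6^6)^2 = 46656^2 = 2176782336
6^13 = 6 * 6^12 = 6 * 2176782336 = 13060694016

Result: 13060694016
Multiplications needed: 5 (5 lines after 6^1)

6^13 = 13060694016. Using exponentiation by squaring, this requires 5 multiplications. The key idea: if the exponent is even, square the half-power; if odd, multiply by the base once.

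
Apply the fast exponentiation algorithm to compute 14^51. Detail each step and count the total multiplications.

Computing 14^51 by squaring (build up from 14^1; each line after the first costs one multiplication):

14^1 = 14
14^2 = (14^1)^2 = 14^2 = 196
14^3 = 14 * 14^2 = 14 * 196 = 2744
14^6 = (14^3)^2 = 2744^2 = 7529536
14^12 = (14^6)^2 = 7529536^2 = 56693912375296
14^24 = (14^12)^2 = 56693912375296^2 = 3214199700417740936751087616
14^25 = 14 * 14^24 = 14 * 3214199700417740936751087616 = 44998795805848373114515226624
14^50 = (14^25)^2 = 44998795805848373114515226624^2 = 2024891623976437135118764865774783290467102632746078437376
14^51 = 14 * 14^50 = 14 * 2024891623976437135118764865774783290467102632746078437376 = 28348482735670119891662708120846966066539436858445098123264

Result: 28348482735670119891662708120846966066539436858445098123264
Multiplications needed: 8 (8 lines after 14^1)

14^51 = 28348482735670119891662708120846966066539436858445098123264. Using exponentiation by squaring, this requires 8 multiplications. The key idea: if the exponent is even, square the half-power; if odd, multiply by the base once.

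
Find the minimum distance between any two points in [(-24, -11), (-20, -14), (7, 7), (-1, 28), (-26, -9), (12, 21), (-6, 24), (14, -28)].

Computing all pairwise distances among 8 points:

d((-24, -11), (-20, -14)) = 5.0
d((-24, -11), (7, 7)) = 35.8469
d((-24, -11), (-1, 28)) = 45.2769
d((-24, -11), (-26, -9)) = 2.8284 <-- minimum
d((-24, -11), (12, 21)) = 48.1664
d((-24, -11), (-6, 24)) = 39.3573
d((-24, -11), (14, -28)) = 41.6293
d((-20, -14), (7, 7)) = 34.2053
d((-20, -14), (-1, 28)) = 46.0977
d((-20, -14), (-26, -9)) = 7.8102
d((-20, -14), (12, 21)) = 47.4236
d((-20, -14), (-6, 24)) = 40.4969
d((-20, -14), (14, -28)) = 36.7696
d((7, 7), (-1, 28)) = 22.4722
d((7, 7), (-26, -9)) = 36.6742
d((7, 7), (12, 21)) = 14.8661
d((7, 7), (-6, 24)) = 21.4009
d((7, 7), (14, -28)) = 35.6931
d((-1, 28), (-26, -9)) = 44.6542
d((-1, 28), (12, 21)) = 14.7648
d((-1, 28), (-6, 24)) = 6.4031
d((-1, 28), (14, -28)) = 57.9741
d((-26, -9), (12, 21)) = 48.4149
d((-26, -9), (-6, 24)) = 38.5876
d((-26, -9), (14, -28)) = 44.2832
d((12, 21), (-6, 24)) = 18.2483
d((12, 21), (14, -28)) = 49.0408
d((-6, 24), (14, -28)) = 55.7136

Closest pair: (-24, -11) and (-26, -9) with distance 2.8284

The closest pair is (-24, -11) and (-26, -9) with Euclidean distance 2.8284. For 8 points, brute-force pairwise comparison is shown above. For large n, the divide-and-conquer algorithm (sort by x, recurse on halves, check the dividing strip) achieves O(n log n).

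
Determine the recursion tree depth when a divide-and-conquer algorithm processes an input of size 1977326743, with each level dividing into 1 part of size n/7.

For divide and conquer with division factor 7:

Problem sizes at each level:
Level 0: 1977326743
Level 1: 282475249
Level 2: 40353607
Level 3: 5764801
Level 4: 823543
Level 5: 117649
Level 6: 16807
Level 7: 2401
Level 8: 343
Level 9: 49
Level 10: 7
Level 11: 1

The root is level 0 and the size-1 base case is level 11 (the tree spans levels 0 through 11, i.e. 12 levels counting the root), so the depth is the number of divisions: log_7(1977326743) = 11

The recursion tree depth is log_7(1977326743) = 11. At each level, the problem size is divided by 7, so it takes 11 divisions to reduce to a base case of size 1. The algorithm makes 1 recursive call at each level.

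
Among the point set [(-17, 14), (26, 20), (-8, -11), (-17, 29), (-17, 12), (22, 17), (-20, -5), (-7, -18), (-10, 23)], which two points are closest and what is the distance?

Computing all pairwise distances among 9 points:

d((-17, 14), (26, 20)) = 43.4166
d((-17, 14), (-8, -11)) = 26.5707
d((-17, 14), (-17, 29)) = 15.0
d((-17, 14), (-17, 12)) = 2.0 <-- minimum
d((-17, 14), (22, 17)) = 39.1152
d((-17, 14), (-20, -5)) = 19.2354
d((-17, 14), (-7, -18)) = 33.5261
d((-17, 14), (-10, 23)) = 11.4018
d((26, 20), (-8, -11)) = 46.0109
d((26, 20), (-17, 29)) = 43.9318
d((26, 20), (-17, 12)) = 43.7379
d((26, 20), (22, 17)) = 5.0
d((26, 20), (-20, -5)) = 52.3546
d((26, 20), (-7, -18)) = 50.3289
d((26, 20), (-10, 23)) = 36.1248
d((-8, -11), (-17, 29)) = 41.0
d((-8, -11), (-17, 12)) = 24.6982
d((-8, -11), (22, 17)) = 41.0366
d((-8, -11), (-20, -5)) = 13.4164
d((-8, -11), (-7, -18)) = 7.0711
d((-8, -11), (-10, 23)) = 34.0588
d((-17, 29), (-17, 12)) = 17.0
d((-17, 29), (22, 17)) = 40.8044
d((-17, 29), (-20, -5)) = 34.1321
d((-17, 29), (-7, -18)) = 48.0521
d((-17, 29), (-10, 23)) = 9.2195
d((-17, 12), (22, 17)) = 39.3192
d((-17, 12), (-20, -5)) = 17.2627
d((-17, 12), (-7, -18)) = 31.6228
d((-17, 12), (-10, 23)) = 13.0384
d((22, 17), (-20, -5)) = 47.4131
d((22, 17), (-7, -18)) = 45.4533
d((22, 17), (-10, 23)) = 32.5576
d((-20, -5), (-7, -18)) = 18.3848
d((-20, -5), (-10, 23)) = 29.7321
d((-7, -18), (-10, 23)) = 41.1096

Closest pair: (-17, 14) and (-17, 12) with distance 2.0

The closest pair is (-17, 14) and (-17, 12) with Euclidean distance 2.0. For 9 points, brute-force pairwise comparison is shown above. For large n, the divide-and-conquer algorithm (sort by x, recurse on halves, check the dividing strip) achieves O(n log n).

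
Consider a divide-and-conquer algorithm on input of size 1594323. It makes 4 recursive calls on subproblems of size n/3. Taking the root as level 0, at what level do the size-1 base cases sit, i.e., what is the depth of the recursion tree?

For divide and conquer with division factor 3:

Problem sizes at each level:
Level 0: 1594323
Level 1: 531441
Level 2: 177147
Level 3: 59049
Level 4: 19683
Level 5: 6561
Level 6: 2187
Level 7: 729
Level 8: 243
Level 9: 81
Level 10: 27
Level 11: 9
Level 12: 3
Level 13: 1

The root is level 0 and the size-1 base case is level 13 (the tree spans levels 0 through 13, i.e. 14 levels counting the root), so the depth is the number of divisions: log_3(1594323) = 13

The recursion tree depth is log_3(1594323) = 13. At each level, the problem size is divided by 3, so it takes 13 divisions to reduce to a base case of size 1. The algorithm makes 4 recursive calls at each level.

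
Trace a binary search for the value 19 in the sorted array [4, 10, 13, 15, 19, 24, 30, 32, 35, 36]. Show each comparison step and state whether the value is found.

Binary search for 19 in [4, 10, 13, 15, 19, 24, 30, 32, 35, 36]:

lo=0, hi=9, mid=4, arr[mid]=19 -> Found target at index 4!

Binary search finds 19 at index 4 after 1 comparisons. The search repeatedly halves the search space by comparing with the middle element.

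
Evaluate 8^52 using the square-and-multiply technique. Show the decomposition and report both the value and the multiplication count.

Computing 8^52 by squaring (build up from 8^1; each line after the first costs one multiplication):

8^1 = 8
8^2 = (8^1)^2 = 8^2 = 64
8^3 = 8 * 8^2 = 8 * 64 = 512
8^6 = (8^3)^2 = 512^2 = 262144
8^12 = (8^6)^2 = 262144^2 = 68719476736
8^13 = 8 * 8^12 = 8 * 68719476736 = 549755813888
8^26 = (8^13)^2 = 549755813888^2 = 302231454903657293676544
8^52 = (8^26)^2 = 302231454903657293676544^2 = 91343852333181432387730302044767688728495783936

Result: 91343852333181432387730302044767688728495783936
Multiplications needed: 7 (7 lines after 8^1)

8^52 = 91343852333181432387730302044767688728495783936. Using exponentiation by squaring, this requires 7 multiplications. The key idea: if the exponent is even, square the half-power; if odd, multiply by the base once.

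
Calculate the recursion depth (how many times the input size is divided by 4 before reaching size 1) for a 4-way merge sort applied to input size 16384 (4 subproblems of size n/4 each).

For divide and conquer with division factor 4:

Problem sizes at each level:
Level 0: 16384
Level 1: 4096
Level 2: 1024
Level 3: 256
Level 4: 64
Level 5: 16
Level 6: 4
Level 7: 1

The root is level 0 and the size-1 base case is level 7 (the tree spans levels 0 through 7, i.e. 8 levels counting the root), so the depth is the number of divisions: log_4(16384) = 7

The recursion tree depth is log_4(16384) = 7. At each level, the problem size is divided by 4, so it takes 7 divisions to reduce to a base case of size 1. The algorithm makes 4 recursive calls at each level.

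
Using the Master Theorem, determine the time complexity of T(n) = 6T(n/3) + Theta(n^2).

Master Theorem for T(n) = 6T(n/3) + O(n^2):

a = 6, b = 3, c = 2
log_b(a) = log_3(6) = 1.6309

Case 3: c = 2 > log_3(6) = 1.6309
T(n) = O(n^2) = O(n^2)

For T(n) = 6T(n/3) + O(n^2): log_3(6) = 1.6309. This is Case 3 of the Master Theorem (c > log_b(a), work dominated by root), giving O(n^2).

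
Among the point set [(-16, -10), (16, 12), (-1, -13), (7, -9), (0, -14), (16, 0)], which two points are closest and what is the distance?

Computing all pairwise distances among 6 points:

d((-16, -10), (16, 12)) = 38.833
d((-16, -10), (-1, -13)) = 15.2971
d((-16, -10), (7, -9)) = 23.0217
d((-16, -10), (0, -14)) = 16.4924
d((-16, -10), (16, 0)) = 33.5261
d((16, 12), (-1, -13)) = 30.2324
d((16, 12), (7, -9)) = 22.8473
d((16, 12), (0, -14)) = 30.5287
d((16, 12), (16, 0)) = 12.0
d((-1, -13), (7, -9)) = 8.9443
d((-1, -13), (0, -14)) = 1.4142 <-- minimum
d((-1, -13), (16, 0)) = 21.4009
d((7, -9), (0, -14)) = 8.6023
d((7, -9), (16, 0)) = 12.7279
d((0, -14), (16, 0)) = 21.2603

Closest pair: (-1, -13) and (0, -14) with distance 1.4142

The closest pair is (-1, -13) and (0, -14) with Euclidean distance 1.4142. For 6 points, brute-force pairwise comparison is shown above. For large n, the divide-and-conquer algorithm (sort by x, recurse on halves, check the dividing strip) achieves O(n log n).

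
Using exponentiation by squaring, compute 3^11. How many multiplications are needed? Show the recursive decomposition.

Computing 3^11 by squaring (build up from 3^1; each line after the first costs one multiplication):

3^1 = 3
3^2 = (3^1)^2 = 3^2 = 9
3^4 = (3^2)^2 = 9^2 = 81
3^5 = 3 * 3^4 = 3 * 81 = 243
3^10 = (3^5)^2 = 243^2 = 59049
3^11 = 3 * 3^10 = 3 * 59049 = 177147

Result: 177147
Multiplications needed: 5 (5 lines after 3^1)

3^11 = 177147. Using exponentiation by squaring, this requires 5 multiplications. The key idea: if the exponent is even, square the half-power; if odd, multiply by the base once.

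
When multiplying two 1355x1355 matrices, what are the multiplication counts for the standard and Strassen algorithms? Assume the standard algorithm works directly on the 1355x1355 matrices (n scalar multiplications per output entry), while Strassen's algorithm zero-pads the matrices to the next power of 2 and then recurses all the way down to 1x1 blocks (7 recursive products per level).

Matrix multiplication for 1355x1355 matrices:

Strassen's algorithm requires power-of-2 dimensions. Pad 1355x1355 to 2048x2048 (next power of 2).

Standard algorithm: 1355^3 = 2487813875 multiplications
Strassen's algorithm: 7^(log2(2048)) = 7^11 = 1977326743 multiplications
Savings: 2487813875 - 1977326743 = 510487132 multiplications

Standard: 2487813875 multiplications (1355^3). Strassen: 1977326743 multiplications (7^11, after padding to 2048x2048). Strassen reduces 8 recursive multiplications to 7 at each level.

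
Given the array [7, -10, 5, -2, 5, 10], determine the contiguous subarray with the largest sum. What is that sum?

Using Kadane's algorithm on [7, -10, 5, -2, 5, 10]:

Scanning through the array:
Position 1 (value -10): max_ending_here = -3, max_so_far = 7
Position 2 (value 5): max_ending_here = 5, max_so_far = 7
Position 3 (value -2): max_ending_here = 3, max_so_far = 7
Position 4 (value 5): max_ending_here = 8, max_so_far = 8
Position 5 (value 10): max_ending_here = 18, max_so_far = 18

Maximum subarray: [5, -2, 5, 10]
Maximum sum: 18

The maximum subarray is [5, -2, 5, 10] with sum 18. This subarray runs from index 2 to index 5.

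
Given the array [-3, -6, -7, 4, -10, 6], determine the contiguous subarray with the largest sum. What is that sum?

Using Kadane's algorithm on [-3, -6, -7, 4, -10, 6]:

Scanning through the array:
Position 1 (value -6): max_ending_here = -6, max_so_far = -3
Position 2 (value -7): max_ending_here = -7, max_so_far = -3
Position 3 (value 4): max_ending_here = 4, max_so_far = 4
Position 4 (value -10): max_ending_here = -6, max_so_far = 4
Position 5 (value 6): max_ending_here = 6, max_so_far = 6

Maximum subarray: [6]
Maximum sum: 6

The maximum subarray is [6] with sum 6. This subarray runs from index 5 to index 5.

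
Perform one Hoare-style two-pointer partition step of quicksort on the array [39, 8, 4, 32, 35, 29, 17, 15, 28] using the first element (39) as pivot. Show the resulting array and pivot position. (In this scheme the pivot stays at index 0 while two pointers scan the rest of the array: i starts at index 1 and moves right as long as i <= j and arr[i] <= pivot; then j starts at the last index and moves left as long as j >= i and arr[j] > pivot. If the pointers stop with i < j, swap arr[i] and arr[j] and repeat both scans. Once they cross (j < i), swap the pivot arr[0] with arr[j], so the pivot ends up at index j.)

Hoare-style two-pointer partition with pivot = 39:

Initial array: [39, 8, 4, 32, 35, 29, 17, 15, 28]

Pointers start at i = 1, j = 8.
i ends at 9, j ends at 8: the pointers have crossed (j < i), so scanning stops.

Swap pivot arr[0] with arr[8] to place pivot at position 8: [28, 8, 4, 32, 35, 29, 17, 15, 39]
Pivot position: 8

After partitioning with pivot 39, the array becomes [28, 8, 4, 32, 35, 29, 17, 15, 39]. The pivot is placed at index 8. All elements to the left of the pivot are <= 39, and all elements to the right are > 39.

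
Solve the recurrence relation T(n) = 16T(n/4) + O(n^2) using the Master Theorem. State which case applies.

Master Theorem for T(n) = 16T(n/4) + O(n^2):

a = 16, b = 4, c = 2
log_b(a) = log_4(16) = 2.0000

Case 2: c = 2 = log_4(16) = 2.0000
T(n) = O(n^2 log n) = O(n^2 log n)

For T(n) = 16T(n/4) + O(n^2): log_4(16) = 2.0000. This is Case 2 of the Master Theorem (c = log_b(a), equal work at all levels), giving O(n^2 log n).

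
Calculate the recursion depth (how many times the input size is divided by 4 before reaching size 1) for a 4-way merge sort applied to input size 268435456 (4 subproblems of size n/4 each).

For divide and conquer with division factor 4:

Problem sizes at each level:
Level 0: 268435456
Level 1: 67108864
Level 2: 16777216
Level 3: 4194304
Level 4: 1048576
Level 5: 262144
Level 6: 65536
Level 7: 16384
Level 8: 4096
Level 9: 1024
Level 10: 256
Level 11: 64
Level 12: 16
Level 13: 4
Level 14: 1

The root is level 0 and the size-1 base case is level 14 (the tree spans levels 0 through 14, i.e. 15 levels counting the root), so the depth is the number of divisions: log_4(268435456) = 14

The recursion tree depth is log_4(268435456) = 14. At each level, the problem size is divided by 4, so it takes 14 divisions to reduce to a base case of size 1. The algorithm makes 4 recursive calls at each level.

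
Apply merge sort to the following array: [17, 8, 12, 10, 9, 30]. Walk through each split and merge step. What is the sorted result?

Merge sort trace:

Split: [17, 8, 12, 10, 9, 30] -> [17, 8, 12] and [10, 9, 30]
  Split: [17, 8, 12] -> [17] and [8, 12]
    Split: [8, 12] -> [8] and [12]
    Merge: [8] + [12] -> [8, 12]
  Merge: [17] + [8, 12] -> [8, 12, 17]
  Split: [10, 9, 30] -> [10] and [9, 30]
    Split: [9, 30] -> [9] and [30]
    Merge: [9] + [30] -> [9, 30]
  Merge: [10] + [9, 30] -> [9, 10, 30]
Merge: [8, 12, 17] + [9, 10, 30] -> [8, 9, 10, 12, 17, 30]

Final sorted array: [8, 9, 10, 12, 17, 30]

The merge sort proceeds by recursively splitting the array and merging sorted halves.
After all merges, the sorted array is [8, 9, 10, 12, 17, 30].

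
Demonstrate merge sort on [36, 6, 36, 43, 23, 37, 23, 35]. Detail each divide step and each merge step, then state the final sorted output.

Merge sort trace:

Split: [36, 6, 36, 43, 23, 37, 23, 35] -> [36, 6, 36, 43] and [23, 37, 23, 35]
  Split: [36, 6, 36, 43] -> [36, 6] and [36, 43]
    Split: [36, 6] -> [36] and [6]
    Merge: [36] + [6] -> [6, 36]
    Split: [36, 43] -> [36] and [43]
    Merge: [36] + [43] -> [36, 43]
  Merge: [6, 36] + [36, 43] -> [6, 36, 36, 43]
  Split: [23, 37, 23, 35] -> [23, 37] and [23, 35]
    Split: [23, 37] -> [23] and [37]
    Merge: [23] + [37] -> [23, 37]
    Split: [23, 35] -> [23] and [35]
    Merge: [23] + [35] -> [23, 35]
  Merge: [23, 37] + [23, 35] -> [23, 23, 35, 37]
Merge: [6, 36, 36, 43] + [23, 23, 35, 37] -> [6, 23, 23, 35, 36, 36, 37, 43]

Final sorted array: [6, 23, 23, 35, 36, 36, 37, 43]

The merge sort proceeds by recursively splitting the array and merging sorted halves.
After all merges, the sorted array is [6, 23, 23, 35, 36, 36, 37, 43].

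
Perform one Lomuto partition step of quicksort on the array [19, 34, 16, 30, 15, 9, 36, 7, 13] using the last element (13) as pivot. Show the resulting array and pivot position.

Lomuto partition with pivot = 13:

Initial array: [19, 34, 16, 30, 15, 9, 36, 7, 13]

arr[0]=19 > 13: no swap
arr[1]=34 > 13: no swap
arr[2]=16 > 13: no swap
arr[3]=30 > 13: no swap
arr[4]=15 > 13: no swap
arr[5]=9 <= 13: swap with position 0, array becomes [9, 34, 16, 30, 15, 19, 36, 7, 13]
arr[6]=36 > 13: no swap
arr[7]=7 <= 13: swap with position 1, array becomes [9, 7, 16, 30, 15, 19, 36, 34, 13]

Place pivot at position 2: [9, 7, 13, 30, 15, 19, 36, 34, 16]
Pivot position: 2

After partitioning with pivot 13, the array becomes [9, 7, 13, 30, 15, 19, 36, 34, 16]. The pivot is placed at index 2. All elements to the left of the pivot are <= 13, and all elements to the right are > 13.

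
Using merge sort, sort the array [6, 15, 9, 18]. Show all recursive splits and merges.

Merge sort trace:

Split: [6, 15, 9, 18] -> [6, 15] and [9, 18]
  Split: [6, 15] -> [6] and [15]
  Merge: [6] + [15] -> [6, 15]
  Split: [9, 18] -> [9] and [18]
  Merge: [9] + [18] -> [9, 18]
Merge: [6, 15] + [9, 18] -> [6, 9, 15, 18]

Final sorted array: [6, 9, 15, 18]

The merge sort proceeds by recursively splitting the array and merging sorted halves.
After all merges, the sorted array is [6, 9, 15, 18].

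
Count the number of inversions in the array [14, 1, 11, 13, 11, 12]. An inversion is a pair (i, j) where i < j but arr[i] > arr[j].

Finding inversions in [14, 1, 11, 13, 11, 12]:

(0, 1): arr[0]=14 > arr[1]=1
(0, 2): arr[0]=14 > arr[2]=11
(0, 3): arr[0]=14 > arr[3]=13
(0, 4): arr[0]=14 > arr[4]=11
(0, 5): arr[0]=14 > arr[5]=12
(3, 4): arr[3]=13 > arr[4]=11
(3, 5): arr[3]=13 > arr[5]=12

Total inversions: 7

The array has 7 inversion(s): (0,1), (0,2), (0,3), (0,4), (0,5), (3,4), (3,5). Each pair (i,j) satisfies i < j and arr[i] > arr[j].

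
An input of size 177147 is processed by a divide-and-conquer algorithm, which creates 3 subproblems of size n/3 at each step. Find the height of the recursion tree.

For divide and conquer with division factor 3:

Problem sizes at each level:
Level 0: 177147
Level 1: 59049
Level 2: 19683
Level 3: 6561
Level 4: 2187
Level 5: 729
Level 6: 243
Level 7: 81
Level 8: 27
Level 9: 9
Level 10: 3
Level 11: 1

The root is level 0 and the size-1 base case is level 11 (the tree spans levels 0 through 11, i.e. 12 levels counting the root), so the depth is the number of divisions: log_3(177147) = 11

The recursion tree depth is log_3(177147) = 11. At each level, the problem size is divided by 3, so it takes 11 divisions to reduce to a base case of size 1. The algorithm makes 3 recursive calls at each level.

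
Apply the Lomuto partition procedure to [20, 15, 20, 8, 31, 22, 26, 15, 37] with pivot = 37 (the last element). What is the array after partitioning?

Lomuto partition with pivot = 37:

Initial array: [20, 15, 20, 8, 31, 22, 26, 15, 37]

arr[0]=20 <= 37: swap with position 0, array becomes [20, 15, 20, 8, 31, 22, 26, 15, 37]
arr[1]=15 <= 37: swap with position 1, array becomes [20, 15, 20, 8, 31, 22, 26, 15, 37]
arr[2]=20 <= 37: swap with position 2, array becomes [20, 15, 20, 8, 31, 22, 26, 15, 37]
arr[3]=8 <= 37: swap with position 3, array becomes [20, 15, 20, 8, 31, 22, 26, 15, 37]
arr[4]=31 <= 37: swap with position 4, array becomes [20, 15, 20, 8, 31, 22, 26, 15, 37]
arr[5]=22 <= 37: swap with position 5, array becomes [20, 15, 20, 8, 31, 22, 26, 15, 37]
arr[6]=26 <= 37: swap with position 6, array becomes [20, 15, 20, 8, 31, 22, 26, 15, 37]
arr[7]=15 <= 37: swap with position 7, array becomes [20, 15, 20, 8, 31, 22, 26, 15, 37]

Place pivot at position 8: [20, 15, 20, 8, 31, 22, 26, 15, 37]
Pivot position: 8

After partitioning with pivot 37, the array becomes [20, 15, 20, 8, 31, 22, 26, 15, 37]. The pivot is placed at index 8. All elements to the left of the pivot are <= 37, and all elements to the right are > 37.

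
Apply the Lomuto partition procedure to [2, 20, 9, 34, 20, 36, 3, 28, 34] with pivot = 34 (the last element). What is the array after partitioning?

Lomuto partition with pivot = 34:

Initial array: [2, 20, 9, 34, 20, 36, 3, 28, 34]

arr[0]=2 <= 34: swap with position 0, array becomes [2, 20, 9, 34, 20, 36, 3, 28, 34]
arr[1]=20 <= 34: swap with position 1, array becomes [2, 20, 9, 34, 20, 36, 3, 28, 34]
arr[2]=9 <= 34: swap with position 2, array becomes [2, 20, 9, 34, 20, 36, 3, 28, 34]
arr[3]=34 <= 34: swap with position 3, array becomes [2, 20, 9, 34, 20, 36, 3, 28, 34]
arr[4]=20 <= 34: swap with position 4, array becomes [2, 20, 9, 34, 20, 36, 3, 28, 34]
arr[5]=36 > 34: no swap
arr[6]=3 <= 34: swap with position 5, array becomes [2, 20, 9, 34, 20, 3, 36, 28, 34]
arr[7]=28 <= 34: swap with position 6, array becomes [2, 20, 9, 34, 20, 3, 28, 36, 34]

Place pivot at position 7: [2, 20, 9, 34, 20, 3, 28, 34, 36]
Pivot position: 7

After partitioning with pivot 34, the array becomes [2, 20, 9, 34, 20, 3, 28, 34, 36]. The pivot is placed at index 7. All elements to the left of the pivot are <= 34, and all elements to the right are > 34.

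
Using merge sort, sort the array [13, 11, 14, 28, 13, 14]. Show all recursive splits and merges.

Merge sort trace:

Split: [13, 11, 14, 28, 13, 14] -> [13, 11, 14] and [28, 13, 14]
  Split: [13, 11, 14] -> [13] and [11, 14]
    Split: [11, 14] -> [11] and [14]
    Merge: [11] + [14] -> [11, 14]
  Merge: [13] + [11, 14] -> [11, 13, 14]
  Split: [28, 13, 14] -> [28] and [13, 14]
    Split: [13, 14] -> [13] and [14]
    Merge: [13] + [14] -> [13, 14]
  Merge: [28] + [13, 14] -> [13, 14, 28]
Merge: [11, 13, 14] + [13, 14, 28] -> [11, 13, 13, 14, 14, 28]

Final sorted array: [11, 13, 13, 14, 14, 28]

The merge sort proceeds by recursively splitting the array and merging sorted halves.
After all merges, the sorted array is [11, 13, 13, 14, 14, 28].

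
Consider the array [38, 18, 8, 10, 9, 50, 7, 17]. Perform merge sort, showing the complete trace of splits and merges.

Merge sort trace:

Split: [38, 18, 8, 10, 9, 50, 7, 17] -> [38, 18, 8, 10] and [9, 50, 7, 17]
  Split: [38, 18, 8, 10] -> [38, 18] and [8, 10]
    Split: [38, 18] -> [38] and [18]
    Merge: [38] + [18] -> [18, 38]
    Split: [8, 10] -> [8] and [10]
    Merge: [8] + [10] -> [8, 10]
  Merge: [18, 38] + [8, 10] -> [8, 10, 18, 38]
  Split: [9, 50, 7, 17] -> [9, 50] and [7, 17]
    Split: [9, 50] -> [9] and [50]
    Merge: [9] + [50] -> [9, 50]
    Split: [7, 17] -> [7] and [17]
    Merge: [7] + [17] -> [7, 17]
  Merge: [9, 50] + [7, 17] -> [7, 9, 17, 50]
Merge: [8, 10, 18, 38] + [7, 9, 17, 50] -> [7, 8, 9, 10, 17, 18, 38, 50]

Final sorted array: [7, 8, 9, 10, 17, 18, 38, 50]

The merge sort proceeds by recursively splitting the array and merging sorted halves.
After all merges, the sorted array is [7, 8, 9, 10, 17, 18, 38, 50].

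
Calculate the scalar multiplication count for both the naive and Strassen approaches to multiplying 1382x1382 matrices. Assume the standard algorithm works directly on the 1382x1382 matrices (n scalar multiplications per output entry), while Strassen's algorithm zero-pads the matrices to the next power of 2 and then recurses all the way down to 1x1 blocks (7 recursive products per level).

Matrix multiplication for 1382x1382 matrices:

Strassen's algorithm requires power-of-2 dimensions. Pad 1382x1382 to 2048x2048 (next power of 2).

Standard algorithm: 1382^3 = 2639514968 multiplications
Strassen's algorithm: 7^(log2(2048)) = 7^11 = 1977326743 multiplications
Savings: 2639514968 - 1977326743 = 662188225 multiplications

Standard: 2639514968 multiplications (1382^3). Strassen: 1977326743 multiplications (7^11, after padding to 2048x2048). Strassen reduces 8 recursive multiplications to 7 at each level.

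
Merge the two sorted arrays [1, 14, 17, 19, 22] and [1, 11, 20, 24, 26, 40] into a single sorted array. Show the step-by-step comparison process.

Merging process:

Compare 1 vs 1: take 1 from left. Merged: [1]
Compare 14 vs 1: take 1 from right. Merged: [1, 1]
Compare 14 vs 11: take 11 from right. Merged: [1, 1, 11]
Compare 14 vs 20: take 14 from left. Merged: [1, 1, 11, 14]
Compare 17 vs 20: take 17 from left. Merged: [1, 1, 11, 14, 17]
Compare 19 vs 20: take 19 from left. Merged: [1, 1, 11, 14, 17, 19]
Compare 22 vs 20: take 20 from right. Merged: [1, 1, 11, 14, 17, 19, 20]
Compare 22 vs 24: take 22 from left. Merged: [1, 1, 11, 14, 17, 19, 20, 22]
Append remaining from right: [24, 26, 40]. Merged: [1, 1, 11, 14, 17, 19, 20, 22, 24, 26, 40]

Final merged array: [1, 1, 11, 14, 17, 19, 20, 22, 24, 26, 40]
Total comparisons: 8

The merged array is [1, 1, 11, 14, 17, 19, 20, 22, 24, 26, 40], requiring 8 comparisons. The merge step runs in O(n) time where n is the total number of elements.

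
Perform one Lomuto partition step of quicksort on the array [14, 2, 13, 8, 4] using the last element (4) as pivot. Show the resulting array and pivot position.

Lomuto partition with pivot = 4:

Initial array: [14, 2, 13, 8, 4]

arr[0]=14 > 4: no swap
arr[1]=2 <= 4: swap with position 0, array becomes [2, 14, 13, 8, 4]
arr[2]=13 > 4: no swap
arr[3]=8 > 4: no swap

Place pivot at position 1: [2, 4, 13, 8, 14]
Pivot position: 1

After partitioning with pivot 4, the array becomes [2, 4, 13, 8, 14]. The pivot is placed at index 1. All elements to the left of the pivot are <= 4, and all elements to the right are > 4.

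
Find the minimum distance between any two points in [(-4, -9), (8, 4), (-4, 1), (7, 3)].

Computing all pairwise distances among 4 points:

d((-4, -9), (8, 4)) = 17.6918
d((-4, -9), (-4, 1)) = 10.0
d((-4, -9), (7, 3)) = 16.2788
d((8, 4), (-4, 1)) = 12.3693
d((8, 4), (7, 3)) = 1.4142 <-- minimum
d((-4, 1), (7, 3)) = 11.1803

Closest pair: (8, 4) and (7, 3) with distance 1.4142

The closest pair is (8, 4) and (7, 3) with Euclidean distance 1.4142. For 4 points, brute-force pairwise comparison is shown above. For large n, the divide-and-conquer algorithm (sort by x, recurse on halves, check the dividing strip) achieves O(n log n).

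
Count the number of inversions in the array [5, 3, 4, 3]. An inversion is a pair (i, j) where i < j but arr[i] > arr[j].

Finding inversions in [5, 3, 4, 3]:

(0, 1): arr[0]=5 > arr[1]=3
(0, 2): arr[0]=5 > arr[2]=4
(0, 3): arr[0]=5 > arr[3]=3
(2, 3): arr[2]=4 > arr[3]=3

Total inversions: 4

The array has 4 inversion(s): (0,1), (0,2), (0,3), (2,3). Each pair (i,j) satisfies i < j and arr[i] > arr[j].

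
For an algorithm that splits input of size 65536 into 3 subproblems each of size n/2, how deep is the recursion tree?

For divide and conquer with division factor 2:

Problem sizes at each level:
Level 0: 65536
Level 1: 32768
Level 2: 16384
Level 3: 8192
Level 4: 4096
Level 5: 2048
Level 6: 1024
Level 7: 512
Level 8: 256
Level 9: 128
Level 10: 64
Level 11: 32
Level 12: 16
Level 13: 8
Level 14: 4
Level 15: 2
Level 16: 1

The root is level 0 and the size-1 base case is level 16 (the tree spans levels 0 through 16, i.e. 17 levels counting the root), so the depth is the number of divisions: log_2(65536) = 16

The recursion tree depth is log_2(65536) = 16. At each level, the problem size is divided by 2, so it takes 16 divisions to reduce to a base case of size 1. The algorithm makes 3 recursive calls at each level.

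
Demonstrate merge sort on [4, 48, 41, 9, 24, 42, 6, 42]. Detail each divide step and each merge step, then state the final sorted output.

Merge sort trace:

Split: [4, 48, 41, 9, 24, 42, 6, 42] -> [4, 48, 41, 9] and [24, 42, 6, 42]
  Split: [4, 48, 41, 9] -> [4, 48] and [41, 9]
    Split: [4, 48] -> [4] and [48]
    Merge: [4] + [48] -> [4, 48]
    Split: [41, 9] -> [41] and [9]
    Merge: [41] + [9] -> [9, 41]
  Merge: [4, 48] + [9, 41] -> [4, 9, 41, 48]
  Split: [24, 42, 6, 42] -> [24, 42] and [6, 42]
    Split: [24, 42] -> [24] and [42]
    Merge: [24] + [42] -> [24, 42]
    Split: [6, 42] -> [6] and [42]
    Merge: [6] + [42] -> [6, 42]
  Merge: [24, 42] + [6, 42] -> [6, 24, 42, 42]
Merge: [4, 9, 41, 48] + [6, 24, 42, 42] -> [4, 6, 9, 24, 41, 42, 42, 48]

Final sorted array: [4, 6, 9, 24, 41, 42, 42, 48]

The merge sort proceeds by recursively splitting the array and merging sorted halves.
After all merges, the sorted array is [4, 6, 9, 24, 41, 42, 42, 48].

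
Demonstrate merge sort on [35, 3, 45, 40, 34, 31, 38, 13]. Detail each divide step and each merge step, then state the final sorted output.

Merge sort trace:

Split: [35, 3, 45, 40, 34, 31, 38, 13] -> [35, 3, 45, 40] and [34, 31, 38, 13]
  Split: [35, 3, 45, 40] -> [35, 3] and [45, 40]
    Split: [35, 3] -> [35] and [3]
    Merge: [35] + [3] -> [3, 35]
    Split: [45, 40] -> [45] and [40]
    Merge: [45] + [40] -> [40, 45]
  Merge: [3, 35] + [40, 45] -> [3, 35, 40, 45]
  Split: [34, 31, 38, 13] -> [34, 31] and [38, 13]
    Split: [34, 31] -> [34] and [31]
    Merge: [34] + [31] -> [31, 34]
    Split: [38, 13] -> [38] and [13]
    Merge: [38] + [13] -> [13, 38]
  Merge: [31, 34] + [13, 38] -> [13, 31, 34, 38]
Merge: [3, 35, 40, 45] + [13, 31, 34, 38] -> [3, 13, 31, 34, 35, 38, 40, 45]

Final sorted array: [3, 13, 31, 34, 35, 38, 40, 45]

The merge sort proceeds by recursively splitting the array and merging sorted halves.
After all merges, the sorted array is [3, 13, 31, 34, 35, 38, 40, 45].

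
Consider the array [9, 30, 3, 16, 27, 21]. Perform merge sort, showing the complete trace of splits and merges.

Merge sort trace:

Split: [9, 30, 3, 16, 27, 21] -> [9, 30, 3] and [16, 27, 21]
  Split: [9, 30, 3] -> [9] and [30, 3]
    Split: [30, 3] -> [30] and [3]
    Merge: [30] + [3] -> [3, 30]
  Merge: [9] + [3, 30] -> [3, 9, 30]
  Split: [16, 27, 21] -> [16] and [27, 21]
    Split: [27, 21] -> [27] and [21]
    Merge: [27] + [21] -> [21, 27]
  Merge: [16] + [21, 27] -> [16, 21, 27]
Merge: [3, 9, 30] + [16, 21, 27] -> [3, 9, 16, 21, 27, 30]

Final sorted array: [3, 9, 16, 21, 27, 30]

The merge sort proceeds by recursively splitting the array and merging sorted halves.
After all merges, the sorted array is [3, 9, 16, 21, 27, 30].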